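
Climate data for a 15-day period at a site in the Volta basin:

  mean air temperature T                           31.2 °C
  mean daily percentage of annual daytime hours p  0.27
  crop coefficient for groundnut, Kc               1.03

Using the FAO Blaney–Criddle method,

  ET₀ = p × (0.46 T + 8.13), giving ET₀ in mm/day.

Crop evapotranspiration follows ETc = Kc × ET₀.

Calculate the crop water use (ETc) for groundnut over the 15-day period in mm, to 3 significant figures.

ET₀ = 0.27 × (0.46 × 31.2 + 8.13) = 0.27 × 22.482 = 6.0701 mm/d
ETc = Kc × ET₀ = 1.03 × 6.0701 = 6.2522 mm/d
Over 15 days: 6.2522 × 15 = 93.783 mm

93.8 mm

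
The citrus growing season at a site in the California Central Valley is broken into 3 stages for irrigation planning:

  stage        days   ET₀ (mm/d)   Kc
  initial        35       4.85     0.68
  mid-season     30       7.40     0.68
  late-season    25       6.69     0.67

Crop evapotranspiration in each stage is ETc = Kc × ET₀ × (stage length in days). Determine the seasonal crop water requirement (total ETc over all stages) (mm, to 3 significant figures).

initial: 0.68 × 4.85 × 35 = 115.43 mm
mid-season: 0.68 × 7.40 × 30 = 150.96 mm
late-season: 0.67 × 6.69 × 25 = 112.06 mm
Seasonal total = 378.45 mm

378 mm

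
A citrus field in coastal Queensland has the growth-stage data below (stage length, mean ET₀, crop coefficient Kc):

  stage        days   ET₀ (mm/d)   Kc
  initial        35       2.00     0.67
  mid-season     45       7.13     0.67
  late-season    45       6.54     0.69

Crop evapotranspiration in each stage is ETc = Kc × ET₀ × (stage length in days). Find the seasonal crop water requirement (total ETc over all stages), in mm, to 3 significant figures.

465 mm

initial: 0.67 × 2.00 × 35 = 46.90 mm
mid-season: 0.67 × 7.13 × 45 = 214.97 mm
late-season: 0.69 × 6.54 × 45 = 203.07 mm
Seasonal total = 464.94 mm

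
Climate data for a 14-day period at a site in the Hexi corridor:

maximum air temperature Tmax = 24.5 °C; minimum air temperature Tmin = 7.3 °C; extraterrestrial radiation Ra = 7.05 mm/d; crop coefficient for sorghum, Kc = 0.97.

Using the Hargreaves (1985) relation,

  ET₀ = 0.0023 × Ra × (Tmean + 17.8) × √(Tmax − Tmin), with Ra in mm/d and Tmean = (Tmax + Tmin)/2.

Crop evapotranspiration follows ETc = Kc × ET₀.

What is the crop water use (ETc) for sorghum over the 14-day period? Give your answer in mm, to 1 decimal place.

Tmean = (24.5 + 7.3)/2 = 15.90 °C
ET₀ = 0.0023 × 7.05 × (15.90 + 17.8) × √17.2 = 0.0023 × 7.05 × 33.70 × 4.1473 = 2.2663 mm/d
ETc = Kc × ET₀ = 0.97 × 2.2663 = 2.1983 mm/d
Over 14 days: 2.1983 × 14 = 30.776 mm

30.8 mm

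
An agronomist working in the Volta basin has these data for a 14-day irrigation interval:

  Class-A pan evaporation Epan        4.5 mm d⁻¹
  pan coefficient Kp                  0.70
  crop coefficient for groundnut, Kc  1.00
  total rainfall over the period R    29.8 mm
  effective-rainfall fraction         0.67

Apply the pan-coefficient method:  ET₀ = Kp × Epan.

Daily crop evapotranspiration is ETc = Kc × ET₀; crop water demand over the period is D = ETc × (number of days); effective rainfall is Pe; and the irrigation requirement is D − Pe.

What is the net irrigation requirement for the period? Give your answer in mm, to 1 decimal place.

24.1 mm

ET₀ = 0.70 × 4.5 = 3.1500 mm/d
ETc = Kc × ET₀ = 1.00 × 3.1500 = 3.1500 mm/d
Crop demand D = ETc × 14 d = 3.1500 × 14 = 44.100 mm
Pe = 0.67 × 29.8 = 19.966 mm
D − Pe = 44.100 − 19.966 = 24.134 mm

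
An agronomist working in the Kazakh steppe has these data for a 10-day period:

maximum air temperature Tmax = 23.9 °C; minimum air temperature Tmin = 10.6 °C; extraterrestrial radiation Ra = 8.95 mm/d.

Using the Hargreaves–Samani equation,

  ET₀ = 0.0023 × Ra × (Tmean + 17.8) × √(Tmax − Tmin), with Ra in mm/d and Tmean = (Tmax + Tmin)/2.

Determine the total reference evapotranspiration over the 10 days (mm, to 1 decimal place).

Tmean = (23.9 + 10.6)/2 = 17.25 °C
ET₀ = 0.0023 × 8.95 × (17.25 + 17.8) × √13.3 = 0.0023 × 8.95 × 35.05 × 3.6469 = 2.6313 mm/d
Over 10 days: 2.6313 × 10 = 26.313 mm

26.3 mm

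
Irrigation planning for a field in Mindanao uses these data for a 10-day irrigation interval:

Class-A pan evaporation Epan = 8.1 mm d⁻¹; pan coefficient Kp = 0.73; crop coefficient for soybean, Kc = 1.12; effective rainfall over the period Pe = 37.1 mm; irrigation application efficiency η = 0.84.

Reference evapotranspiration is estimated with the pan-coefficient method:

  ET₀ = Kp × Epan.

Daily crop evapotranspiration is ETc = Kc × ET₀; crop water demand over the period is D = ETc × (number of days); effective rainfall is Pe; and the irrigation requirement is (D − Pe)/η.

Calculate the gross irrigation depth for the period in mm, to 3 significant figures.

34.7 mm

ET₀ = 0.73 × 8.1 = 5.9130 mm/d
ETc = Kc × ET₀ = 1.12 × 5.9130 = 6.6226 mm/d
Crop demand D = ETc × 10 d = 6.6226 × 10 = 66.226 mm
D − Pe = 66.226 − 37.1 = 29.126 mm
Gross irrigation = 29.126 / 0.84 = 34.674 mm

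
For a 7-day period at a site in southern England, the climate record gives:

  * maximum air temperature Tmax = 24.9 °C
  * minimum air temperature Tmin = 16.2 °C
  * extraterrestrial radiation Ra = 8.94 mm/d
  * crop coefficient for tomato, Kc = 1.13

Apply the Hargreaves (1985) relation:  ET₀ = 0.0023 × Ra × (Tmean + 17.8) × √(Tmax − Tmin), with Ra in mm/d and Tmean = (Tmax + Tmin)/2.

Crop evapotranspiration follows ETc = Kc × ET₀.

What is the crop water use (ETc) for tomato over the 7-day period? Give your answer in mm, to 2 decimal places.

18.40 mm

Tmean = (24.9 + 16.2)/2 = 20.55 °C
ET₀ = 0.0023 × 8.94 × (20.55 + 17.8) × √8.7 = 0.0023 × 8.94 × 38.35 × 2.9496 = 2.3259 mm/d
ETc = Kc × ET₀ = 1.13 × 2.3259 = 2.6283 mm/d
Over 7 days: 2.6283 × 7 = 18.398 mm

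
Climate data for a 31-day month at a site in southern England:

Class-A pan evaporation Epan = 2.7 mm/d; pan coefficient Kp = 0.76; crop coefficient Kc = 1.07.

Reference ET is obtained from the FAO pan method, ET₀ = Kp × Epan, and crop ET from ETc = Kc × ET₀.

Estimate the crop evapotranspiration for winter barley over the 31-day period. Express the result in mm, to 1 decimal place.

ET₀ = 0.76 × 2.7 = 2.0520 mm/d
ETc = Kc × ET₀ = 1.07 × 2.0520 = 2.1956 mm/d
Over 31 days: 2.1956 × 31 = 68.064 mm

68.1 mm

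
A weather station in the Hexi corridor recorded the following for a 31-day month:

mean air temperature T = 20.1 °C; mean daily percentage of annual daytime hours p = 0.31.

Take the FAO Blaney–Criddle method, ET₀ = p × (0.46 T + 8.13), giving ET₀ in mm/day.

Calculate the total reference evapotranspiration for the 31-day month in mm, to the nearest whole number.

ET₀ = 0.31 × (0.46 × 20.1 + 8.13) = 0.31 × 17.376 = 5.3866 mm/d
Monthly total = 5.3866 × 31 = 166.985 mm

167 mm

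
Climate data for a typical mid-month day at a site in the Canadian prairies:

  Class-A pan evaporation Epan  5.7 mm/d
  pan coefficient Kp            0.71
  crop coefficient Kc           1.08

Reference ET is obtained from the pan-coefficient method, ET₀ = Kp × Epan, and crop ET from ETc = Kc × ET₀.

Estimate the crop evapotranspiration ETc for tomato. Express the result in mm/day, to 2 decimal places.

ET₀ = 0.71 × 5.7 = 4.0470 mm/d
ETc = Kc × ET₀ = 1.08 × 4.0470 = 4.3708 mm/d

4.37 mm/day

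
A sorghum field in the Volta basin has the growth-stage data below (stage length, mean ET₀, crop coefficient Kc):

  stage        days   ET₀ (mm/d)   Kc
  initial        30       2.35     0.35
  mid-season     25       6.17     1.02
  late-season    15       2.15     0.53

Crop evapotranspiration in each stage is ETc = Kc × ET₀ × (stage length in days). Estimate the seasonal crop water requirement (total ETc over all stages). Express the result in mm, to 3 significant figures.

199 mm

initial: 0.35 × 2.35 × 30 = 24.68 mm
mid-season: 1.02 × 6.17 × 25 = 157.34 mm
late-season: 0.53 × 2.15 × 15 = 17.09 mm
Seasonal total = 199.11 mm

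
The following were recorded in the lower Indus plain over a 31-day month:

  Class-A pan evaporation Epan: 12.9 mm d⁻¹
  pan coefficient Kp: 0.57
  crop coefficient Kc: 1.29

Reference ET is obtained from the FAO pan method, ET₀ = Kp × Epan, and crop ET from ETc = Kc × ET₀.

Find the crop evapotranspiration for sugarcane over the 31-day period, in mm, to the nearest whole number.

ET₀ = 0.57 × 12.9 = 7.3530 mm/d
ETc = Kc × ET₀ = 1.29 × 7.3530 = 9.4854 mm/d
Over 31 days: 9.4854 × 31 = 294.047 mm

294 mm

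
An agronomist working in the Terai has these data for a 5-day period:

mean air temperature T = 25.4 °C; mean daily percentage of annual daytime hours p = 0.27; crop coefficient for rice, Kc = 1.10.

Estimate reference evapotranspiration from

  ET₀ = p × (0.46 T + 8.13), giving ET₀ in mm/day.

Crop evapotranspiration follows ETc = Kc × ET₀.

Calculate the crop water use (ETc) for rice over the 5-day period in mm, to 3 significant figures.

29.4 mm

ET₀ = 0.27 × (0.46 × 25.4 + 8.13) = 0.27 × 19.814 = 5.3498 mm/d
ETc = Kc × ET₀ = 1.10 × 5.3498 = 5.8848 mm/d
Over 5 days: 5.8848 × 5 = 29.424 mm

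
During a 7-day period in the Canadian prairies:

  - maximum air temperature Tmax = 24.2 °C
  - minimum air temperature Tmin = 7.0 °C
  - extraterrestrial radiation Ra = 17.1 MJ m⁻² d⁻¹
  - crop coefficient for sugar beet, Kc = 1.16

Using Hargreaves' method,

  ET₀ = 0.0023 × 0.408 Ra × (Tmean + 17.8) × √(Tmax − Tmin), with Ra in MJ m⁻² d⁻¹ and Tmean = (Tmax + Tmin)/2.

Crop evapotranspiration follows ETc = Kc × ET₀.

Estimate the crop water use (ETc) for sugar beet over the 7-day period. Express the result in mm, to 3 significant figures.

Tmean = (24.2 + 7.0)/2 = 15.60 °C
0.408 Ra = 0.408 × 17.1 = 6.9768 mm/d equivalent
ET₀ = 0.0023 × 6.9768 × (15.60 + 17.8) × √17.2 = 0.0023 × 6.9768 × 33.40 × 4.1473 = 2.2228 mm/d
ETc = Kc × ET₀ = 1.16 × 2.2228 = 2.5784 mm/d
Over 7 days: 2.5784 × 7 = 18.049 mm

18.0 mm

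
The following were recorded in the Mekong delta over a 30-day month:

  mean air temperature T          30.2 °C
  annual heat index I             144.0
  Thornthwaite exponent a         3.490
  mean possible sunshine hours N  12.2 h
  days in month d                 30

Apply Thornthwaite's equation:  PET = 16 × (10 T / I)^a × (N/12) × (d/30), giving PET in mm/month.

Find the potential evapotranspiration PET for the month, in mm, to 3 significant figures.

10T/I = 10 × 30.2 / 144.0 = 2.0972
(10T/I)^a = 2.0972^3.490 = 13.2594
Uncorrected PET = 16 × 13.2594 = 212.150 mm
Correction = (N/12)(d/30) = (12.2/12)(30/30) = 1.0167
PET = 212.150 × 1.0167 = 215.693 mm/month

216 mm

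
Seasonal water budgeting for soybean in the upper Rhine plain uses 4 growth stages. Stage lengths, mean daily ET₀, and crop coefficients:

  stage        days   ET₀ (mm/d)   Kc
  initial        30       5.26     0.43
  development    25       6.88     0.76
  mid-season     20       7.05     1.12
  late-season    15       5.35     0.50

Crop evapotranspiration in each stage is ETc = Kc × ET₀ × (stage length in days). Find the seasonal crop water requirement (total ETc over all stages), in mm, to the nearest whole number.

initial: 0.43 × 5.26 × 30 = 67.85 mm
development: 0.76 × 6.88 × 25 = 130.72 mm
mid-season: 1.12 × 7.05 × 20 = 157.92 mm
late-season: 0.50 × 5.35 × 15 = 40.13 mm
Seasonal total = 396.62 mm

397 mm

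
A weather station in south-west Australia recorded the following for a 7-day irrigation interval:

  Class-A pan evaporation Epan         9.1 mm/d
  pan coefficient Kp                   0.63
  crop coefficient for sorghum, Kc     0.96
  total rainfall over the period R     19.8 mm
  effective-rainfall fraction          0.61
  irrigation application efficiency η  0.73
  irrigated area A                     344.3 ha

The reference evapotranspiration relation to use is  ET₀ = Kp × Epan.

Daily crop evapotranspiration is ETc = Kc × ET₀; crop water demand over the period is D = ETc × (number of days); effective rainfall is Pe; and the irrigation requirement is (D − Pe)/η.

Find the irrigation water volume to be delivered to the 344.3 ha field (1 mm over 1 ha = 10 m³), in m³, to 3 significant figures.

ET₀ = 0.63 × 9.1 = 5.7330 mm/d
ETc = Kc × ET₀ = 0.96 × 5.7330 = 5.5037 mm/d
Crop demand D = ETc × 7 d = 5.5037 × 7 = 38.526 mm
Pe = 0.61 × 19.8 = 12.078 mm
D − Pe = 38.526 − 12.078 = 26.448 mm
Gross irrigation = 26.448 / 0.73 = 36.230 mm
Volume = 36.230 mm × 344.3 ha × 10 = 124739.9 m³

125000 m³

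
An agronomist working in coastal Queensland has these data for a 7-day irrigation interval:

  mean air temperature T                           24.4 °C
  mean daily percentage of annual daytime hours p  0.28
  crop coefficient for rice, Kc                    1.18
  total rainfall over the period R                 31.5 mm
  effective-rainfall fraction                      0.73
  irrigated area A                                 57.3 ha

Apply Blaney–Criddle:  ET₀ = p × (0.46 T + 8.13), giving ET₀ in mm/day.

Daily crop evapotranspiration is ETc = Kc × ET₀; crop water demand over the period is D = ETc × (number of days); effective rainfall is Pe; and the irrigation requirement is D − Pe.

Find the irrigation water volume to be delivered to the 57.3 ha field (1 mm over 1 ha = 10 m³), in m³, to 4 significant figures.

12470 m³

ET₀ = 0.28 × (0.46 × 24.4 + 8.13) = 0.28 × 19.354 = 5.4191 mm/d
ETc = Kc × ET₀ = 1.18 × 5.4191 = 6.3945 mm/d
Crop demand D = ETc × 7 d = 6.3945 × 7 = 44.762 mm
Pe = 0.73 × 31.5 = 22.995 mm
D − Pe = 44.762 − 22.995 = 21.767 mm
Volume = 21.767 mm × 57.3 ha × 10 = 12472.5 m³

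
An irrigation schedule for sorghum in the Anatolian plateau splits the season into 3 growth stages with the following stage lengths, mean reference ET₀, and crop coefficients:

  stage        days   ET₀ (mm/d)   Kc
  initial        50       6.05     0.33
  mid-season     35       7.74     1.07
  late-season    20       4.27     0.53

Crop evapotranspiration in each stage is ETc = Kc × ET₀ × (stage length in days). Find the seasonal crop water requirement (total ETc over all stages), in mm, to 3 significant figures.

435 mm

initial: 0.33 × 6.05 × 50 = 99.83 mm
mid-season: 1.07 × 7.74 × 35 = 289.86 mm
late-season: 0.53 × 4.27 × 20 = 45.26 mm
Seasonal total = 434.95 mm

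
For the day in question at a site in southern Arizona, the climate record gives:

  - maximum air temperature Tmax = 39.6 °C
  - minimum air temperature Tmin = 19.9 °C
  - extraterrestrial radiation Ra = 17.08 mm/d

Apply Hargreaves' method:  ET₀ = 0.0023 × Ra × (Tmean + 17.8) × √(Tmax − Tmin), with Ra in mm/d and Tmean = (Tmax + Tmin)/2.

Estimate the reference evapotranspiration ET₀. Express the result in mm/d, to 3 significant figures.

Tmean = (39.6 + 19.9)/2 = 29.75 °C
ET₀ = 0.0023 × 17.08 × (29.75 + 17.8) × √19.7 = 0.0023 × 17.08 × 47.55 × 4.4385 = 8.2909 mm/d

8.29 mm/d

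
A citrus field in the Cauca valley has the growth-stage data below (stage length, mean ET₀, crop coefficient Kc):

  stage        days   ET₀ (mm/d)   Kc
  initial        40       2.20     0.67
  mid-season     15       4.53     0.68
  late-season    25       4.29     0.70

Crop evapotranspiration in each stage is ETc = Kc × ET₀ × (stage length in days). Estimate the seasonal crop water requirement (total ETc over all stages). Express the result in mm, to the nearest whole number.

180 mm

initial: 0.67 × 2.20 × 40 = 58.96 mm
mid-season: 0.68 × 4.53 × 15 = 46.21 mm
late-season: 0.70 × 4.29 × 25 = 75.08 mm
Seasonal total = 180.25 mm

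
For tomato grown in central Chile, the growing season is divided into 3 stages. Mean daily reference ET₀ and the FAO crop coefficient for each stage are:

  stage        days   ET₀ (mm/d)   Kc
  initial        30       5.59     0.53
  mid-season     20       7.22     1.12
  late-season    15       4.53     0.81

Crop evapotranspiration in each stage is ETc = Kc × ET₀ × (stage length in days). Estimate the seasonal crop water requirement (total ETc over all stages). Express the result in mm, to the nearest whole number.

306 mm

initial: 0.53 × 5.59 × 30 = 88.88 mm
mid-season: 1.12 × 7.22 × 20 = 161.73 mm
late-season: 0.81 × 4.53 × 15 = 55.04 mm
Seasonal total = 305.65 mm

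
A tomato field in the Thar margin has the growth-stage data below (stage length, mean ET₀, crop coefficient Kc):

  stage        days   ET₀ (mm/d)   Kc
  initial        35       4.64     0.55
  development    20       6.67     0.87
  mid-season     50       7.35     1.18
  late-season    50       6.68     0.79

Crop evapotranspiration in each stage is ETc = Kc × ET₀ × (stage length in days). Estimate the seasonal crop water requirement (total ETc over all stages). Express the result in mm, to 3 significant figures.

903 mm

initial: 0.55 × 4.64 × 35 = 89.32 mm
development: 0.87 × 6.67 × 20 = 116.06 mm
mid-season: 1.18 × 7.35 × 50 = 433.65 mm
late-season: 0.79 × 6.68 × 50 = 263.86 mm
Seasonal total = 902.89 mm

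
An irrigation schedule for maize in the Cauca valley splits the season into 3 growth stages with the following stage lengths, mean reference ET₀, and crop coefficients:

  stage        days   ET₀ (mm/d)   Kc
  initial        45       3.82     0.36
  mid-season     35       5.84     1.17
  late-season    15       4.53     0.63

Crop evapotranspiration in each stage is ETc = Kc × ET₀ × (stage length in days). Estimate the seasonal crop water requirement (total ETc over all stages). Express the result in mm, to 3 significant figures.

344 mm

initial: 0.36 × 3.82 × 45 = 61.88 mm
mid-season: 1.17 × 5.84 × 35 = 239.15 mm
late-season: 0.63 × 4.53 × 15 = 42.81 mm
Seasonal total = 343.84 mm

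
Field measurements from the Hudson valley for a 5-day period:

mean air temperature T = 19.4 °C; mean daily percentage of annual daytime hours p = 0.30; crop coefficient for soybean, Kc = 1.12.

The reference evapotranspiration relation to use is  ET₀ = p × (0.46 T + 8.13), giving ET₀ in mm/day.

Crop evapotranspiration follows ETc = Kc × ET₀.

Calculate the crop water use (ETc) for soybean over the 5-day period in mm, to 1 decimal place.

28.7 mm

ET₀ = 0.30 × (0.46 × 19.4 + 8.13) = 0.30 × 17.054 = 5.1162 mm/d
ETc = Kc × ET₀ = 1.12 × 5.1162 = 5.7301 mm/d
Over 5 days: 5.7301 × 5 = 28.651 mm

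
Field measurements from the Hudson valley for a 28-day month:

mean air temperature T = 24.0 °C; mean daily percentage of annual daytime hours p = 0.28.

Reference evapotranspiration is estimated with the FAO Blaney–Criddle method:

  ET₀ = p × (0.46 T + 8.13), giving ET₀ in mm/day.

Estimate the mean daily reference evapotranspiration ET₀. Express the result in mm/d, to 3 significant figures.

ET₀ = 0.28 × (0.46 × 24.0 + 8.13) = 0.28 × 19.170 = 5.3676 mm/d

5.37 mm/d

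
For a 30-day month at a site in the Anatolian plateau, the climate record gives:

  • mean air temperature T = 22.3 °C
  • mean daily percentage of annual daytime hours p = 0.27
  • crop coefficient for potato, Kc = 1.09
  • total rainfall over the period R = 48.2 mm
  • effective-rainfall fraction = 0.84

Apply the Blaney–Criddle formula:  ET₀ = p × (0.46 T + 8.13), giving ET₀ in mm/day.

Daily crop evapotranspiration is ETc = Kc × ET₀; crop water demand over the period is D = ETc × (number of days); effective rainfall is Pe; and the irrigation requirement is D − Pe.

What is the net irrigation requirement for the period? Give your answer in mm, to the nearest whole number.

122 mm

ET₀ = 0.27 × (0.46 × 22.3 + 8.13) = 0.27 × 18.388 = 4.9648 mm/d
ETc = Kc × ET₀ = 1.09 × 4.9648 = 5.4116 mm/d
Crop demand D = ETc × 30 d = 5.4116 × 30 = 162.348 mm
Pe = 0.84 × 48.2 = 40.488 mm
D − Pe = 162.348 − 40.488 = 121.860 mm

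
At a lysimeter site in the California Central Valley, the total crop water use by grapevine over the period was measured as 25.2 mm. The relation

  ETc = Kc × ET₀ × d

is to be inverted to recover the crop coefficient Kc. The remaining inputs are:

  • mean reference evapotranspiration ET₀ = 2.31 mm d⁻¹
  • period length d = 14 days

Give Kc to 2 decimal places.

0.78

ETc = Kc × ET₀ × d  ⇒  Kc = ETc / (ET₀ × d)
Kc = 25.2 / (2.31 × 14) = 25.2 / 32.34 = 0.7792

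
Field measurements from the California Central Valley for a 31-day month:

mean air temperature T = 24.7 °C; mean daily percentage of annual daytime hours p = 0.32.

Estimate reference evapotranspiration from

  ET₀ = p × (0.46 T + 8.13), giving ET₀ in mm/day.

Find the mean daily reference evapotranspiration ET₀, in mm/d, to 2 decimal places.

6.24 mm/d

ET₀ = 0.32 × (0.46 × 24.7 + 8.13) = 0.32 × 19.492 = 6.2374 mm/d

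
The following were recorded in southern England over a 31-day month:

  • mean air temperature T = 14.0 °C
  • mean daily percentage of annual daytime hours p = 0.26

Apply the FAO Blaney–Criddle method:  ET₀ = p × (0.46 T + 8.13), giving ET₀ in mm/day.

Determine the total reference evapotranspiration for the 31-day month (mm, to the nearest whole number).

117 mm

ET₀ = 0.26 × (0.46 × 14.0 + 8.13) = 0.26 × 14.570 = 3.7882 mm/d
Monthly total = 3.7882 × 31 = 117.434 mm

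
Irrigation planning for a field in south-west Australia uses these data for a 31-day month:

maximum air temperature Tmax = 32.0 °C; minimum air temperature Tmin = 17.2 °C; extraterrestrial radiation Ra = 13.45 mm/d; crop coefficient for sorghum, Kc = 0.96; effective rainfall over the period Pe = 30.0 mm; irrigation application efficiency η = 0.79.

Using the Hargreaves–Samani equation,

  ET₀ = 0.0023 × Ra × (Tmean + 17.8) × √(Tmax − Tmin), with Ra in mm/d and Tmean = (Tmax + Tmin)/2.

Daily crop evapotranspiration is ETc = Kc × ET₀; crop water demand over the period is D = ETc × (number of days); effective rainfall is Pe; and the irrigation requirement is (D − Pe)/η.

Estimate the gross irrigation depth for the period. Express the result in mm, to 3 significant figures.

Tmean = (32.0 + 17.2)/2 = 24.60 °C
ET₀ = 0.0023 × 13.45 × (24.60 + 17.8) × √14.8 = 0.0023 × 13.45 × 42.40 × 3.8471 = 5.0460 mm/d
ETc = Kc × ET₀ = 0.96 × 5.0460 = 4.8442 mm/d
Crop demand D = ETc × 31 d = 4.8442 × 31 = 150.170 mm
D − Pe = 150.170 − 30.0 = 120.170 mm
Gross irrigation = 120.170 / 0.79 = 152.114 mm

152 mm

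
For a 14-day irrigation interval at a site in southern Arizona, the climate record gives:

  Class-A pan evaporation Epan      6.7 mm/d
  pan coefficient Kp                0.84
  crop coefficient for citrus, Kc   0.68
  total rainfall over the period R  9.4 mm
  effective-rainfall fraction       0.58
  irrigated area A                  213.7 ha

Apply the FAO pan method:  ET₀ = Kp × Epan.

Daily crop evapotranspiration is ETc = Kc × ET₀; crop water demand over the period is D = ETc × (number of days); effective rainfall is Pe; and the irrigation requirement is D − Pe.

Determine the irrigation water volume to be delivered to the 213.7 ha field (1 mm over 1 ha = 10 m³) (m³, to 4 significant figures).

ET₀ = 0.84 × 6.7 = 5.6280 mm/d
ETc = Kc × ET₀ = 0.68 × 5.6280 = 3.8270 mm/d
Crop demand D = ETc × 14 d = 3.8270 × 14 = 53.578 mm
Pe = 0.58 × 9.4 = 5.452 mm
D − Pe = 53.578 − 5.452 = 48.126 mm
Volume = 48.126 mm × 213.7 ha × 10 = 102845.3 m³

102800 m³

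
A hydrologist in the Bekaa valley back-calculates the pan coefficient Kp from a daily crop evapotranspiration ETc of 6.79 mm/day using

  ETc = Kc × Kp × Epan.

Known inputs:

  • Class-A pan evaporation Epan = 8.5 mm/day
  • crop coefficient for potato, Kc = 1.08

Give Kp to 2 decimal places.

ETc = Kc × Kp × Epan  ⇒  Kp = ETc / (Kc × Epan)
Kp = 6.79 / (1.08 × 8.5) = 6.79 / 9.180 = 0.7397

0.74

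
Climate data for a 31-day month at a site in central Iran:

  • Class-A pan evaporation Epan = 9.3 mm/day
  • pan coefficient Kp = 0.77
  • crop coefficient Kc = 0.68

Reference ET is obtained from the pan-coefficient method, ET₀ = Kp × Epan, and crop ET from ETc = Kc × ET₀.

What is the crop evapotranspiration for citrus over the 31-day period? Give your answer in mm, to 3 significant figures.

ET₀ = 0.77 × 9.3 = 7.1610 mm/d
ETc = Kc × ET₀ = 0.68 × 7.1610 = 4.8695 mm/d
Over 31 days: 4.8695 × 31 = 150.955 mm

151 mm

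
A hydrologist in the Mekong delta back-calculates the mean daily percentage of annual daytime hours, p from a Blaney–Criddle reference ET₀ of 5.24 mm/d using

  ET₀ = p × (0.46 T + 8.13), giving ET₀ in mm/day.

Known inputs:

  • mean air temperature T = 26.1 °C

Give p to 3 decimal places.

0.260

p = ET₀ / (0.46 T + 8.13) = 5.24 / (0.46 × 26.1 + 8.13) = 5.24 / 20.136 = 0.2602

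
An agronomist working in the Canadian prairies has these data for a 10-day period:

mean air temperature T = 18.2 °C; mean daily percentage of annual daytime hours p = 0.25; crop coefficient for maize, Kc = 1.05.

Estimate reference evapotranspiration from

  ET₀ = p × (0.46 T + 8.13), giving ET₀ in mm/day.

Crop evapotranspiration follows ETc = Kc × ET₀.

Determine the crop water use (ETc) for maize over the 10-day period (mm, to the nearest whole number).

ET₀ = 0.25 × (0.46 × 18.2 + 8.13) = 0.25 × 16.502 = 4.1255 mm/d
ETc = Kc × ET₀ = 1.05 × 4.1255 = 4.3318 mm/d
Over 10 days: 4.3318 × 10 = 43.318 mm

43 mm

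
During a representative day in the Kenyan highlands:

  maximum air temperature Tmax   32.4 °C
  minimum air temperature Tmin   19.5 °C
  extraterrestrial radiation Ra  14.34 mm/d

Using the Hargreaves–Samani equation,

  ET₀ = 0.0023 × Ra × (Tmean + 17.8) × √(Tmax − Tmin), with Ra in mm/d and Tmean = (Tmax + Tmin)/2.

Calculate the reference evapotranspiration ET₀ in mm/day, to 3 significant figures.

5.18 mm/day

Tmean = (32.4 + 19.5)/2 = 25.95 °C
ET₀ = 0.0023 × 14.34 × (25.95 + 17.8) × √12.9 = 0.0023 × 14.34 × 43.75 × 3.5917 = 5.1827 mm/d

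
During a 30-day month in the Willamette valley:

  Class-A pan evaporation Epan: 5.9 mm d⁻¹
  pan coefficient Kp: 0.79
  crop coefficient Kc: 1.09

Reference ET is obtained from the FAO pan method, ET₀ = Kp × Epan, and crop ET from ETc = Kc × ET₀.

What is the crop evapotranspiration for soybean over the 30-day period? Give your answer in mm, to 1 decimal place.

152.4 mm

ET₀ = 0.79 × 5.9 = 4.6610 mm/d
ETc = Kc × ET₀ = 1.09 × 4.6610 = 5.0805 mm/d
Over 30 days: 5.0805 × 30 = 152.415 mm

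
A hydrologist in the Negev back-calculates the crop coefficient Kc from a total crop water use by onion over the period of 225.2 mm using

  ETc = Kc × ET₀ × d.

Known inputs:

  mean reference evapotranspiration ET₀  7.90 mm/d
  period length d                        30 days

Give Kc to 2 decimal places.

0.95

ETc = Kc × ET₀ × d  ⇒  Kc = ETc / (ET₀ × d)
Kc = 225.2 / (7.90 × 30) = 225.2 / 237.00 = 0.9502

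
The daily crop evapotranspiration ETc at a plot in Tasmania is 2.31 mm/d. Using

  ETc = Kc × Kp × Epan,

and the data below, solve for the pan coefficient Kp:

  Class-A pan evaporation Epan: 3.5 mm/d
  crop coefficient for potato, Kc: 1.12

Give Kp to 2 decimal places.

ETc = Kc × Kp × Epan  ⇒  Kp = ETc / (Kc × Epan)
Kp = 2.31 / (1.12 × 3.5) = 2.31 / 3.920 = 0.5893

0.59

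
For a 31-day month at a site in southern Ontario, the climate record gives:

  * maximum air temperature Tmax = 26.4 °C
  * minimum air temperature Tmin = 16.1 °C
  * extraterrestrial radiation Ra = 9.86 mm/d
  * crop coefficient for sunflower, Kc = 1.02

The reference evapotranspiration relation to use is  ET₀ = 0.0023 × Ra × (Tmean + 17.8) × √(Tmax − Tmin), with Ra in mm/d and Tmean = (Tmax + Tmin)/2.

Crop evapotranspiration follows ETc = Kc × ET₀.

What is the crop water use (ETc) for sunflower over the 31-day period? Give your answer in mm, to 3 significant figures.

89.9 mm

Tmean = (26.4 + 16.1)/2 = 21.25 °C
ET₀ = 0.0023 × 9.86 × (21.25 + 17.8) × √10.3 = 0.0023 × 9.86 × 39.05 × 3.2094 = 2.8422 mm/d
ETc = Kc × ET₀ = 1.02 × 2.8422 = 2.8990 mm/d
Over 31 days: 2.8990 × 31 = 89.869 mm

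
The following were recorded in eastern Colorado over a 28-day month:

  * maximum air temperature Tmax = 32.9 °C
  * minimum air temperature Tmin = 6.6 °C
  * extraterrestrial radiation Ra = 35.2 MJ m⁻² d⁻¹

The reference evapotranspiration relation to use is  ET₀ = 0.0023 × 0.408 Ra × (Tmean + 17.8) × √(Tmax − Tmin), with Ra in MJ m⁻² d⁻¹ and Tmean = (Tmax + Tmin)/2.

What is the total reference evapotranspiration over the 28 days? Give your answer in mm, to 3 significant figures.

178 mm

Tmean = (32.9 + 6.6)/2 = 19.75 °C
0.408 Ra = 0.408 × 35.2 = 14.3616 mm/d equivalent
ET₀ = 0.0023 × 14.3616 × (19.75 + 17.8) × √26.3 = 0.0023 × 14.3616 × 37.55 × 5.1284 = 6.3610 mm/d
Over 28 days: 6.3610 × 28 = 178.108 mm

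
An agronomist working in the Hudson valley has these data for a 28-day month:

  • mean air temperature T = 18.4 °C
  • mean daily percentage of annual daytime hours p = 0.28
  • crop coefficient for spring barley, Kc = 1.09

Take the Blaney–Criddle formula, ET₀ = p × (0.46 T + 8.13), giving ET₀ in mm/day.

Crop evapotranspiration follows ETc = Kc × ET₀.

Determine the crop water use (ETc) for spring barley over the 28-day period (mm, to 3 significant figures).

ET₀ = 0.28 × (0.46 × 18.4 + 8.13) = 0.28 × 16.594 = 4.6463 mm/d
ETc = Kc × ET₀ = 1.09 × 4.6463 = 5.0645 mm/d
Over 28 days: 5.0645 × 28 = 141.806 mm

142 mm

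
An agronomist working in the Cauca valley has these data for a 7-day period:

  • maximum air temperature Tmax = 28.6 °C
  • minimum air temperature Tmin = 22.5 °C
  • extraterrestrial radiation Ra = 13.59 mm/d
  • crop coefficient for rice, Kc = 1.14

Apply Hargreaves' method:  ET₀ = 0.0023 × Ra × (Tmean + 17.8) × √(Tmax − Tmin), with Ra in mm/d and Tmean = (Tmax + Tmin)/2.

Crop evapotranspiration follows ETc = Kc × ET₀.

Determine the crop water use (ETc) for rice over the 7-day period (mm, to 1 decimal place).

Tmean = (28.6 + 22.5)/2 = 25.55 °C
ET₀ = 0.0023 × 13.59 × (25.55 + 17.8) × √6.1 = 0.0023 × 13.59 × 43.35 × 2.4698 = 3.3466 mm/d
ETc = Kc × ET₀ = 1.14 × 3.3466 = 3.8151 mm/d
Over 7 days: 3.8151 × 7 = 26.706 mm

26.7 mm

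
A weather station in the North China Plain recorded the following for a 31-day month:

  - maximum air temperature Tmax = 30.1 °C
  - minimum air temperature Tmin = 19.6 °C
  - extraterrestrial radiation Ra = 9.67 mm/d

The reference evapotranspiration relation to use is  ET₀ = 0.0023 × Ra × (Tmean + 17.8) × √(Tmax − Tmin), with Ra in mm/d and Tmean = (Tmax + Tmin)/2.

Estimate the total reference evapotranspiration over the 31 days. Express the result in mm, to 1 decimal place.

95.3 mm

Tmean = (30.1 + 19.6)/2 = 24.85 °C
ET₀ = 0.0023 × 9.67 × (24.85 + 17.8) × √10.5 = 0.0023 × 9.67 × 42.65 × 3.2404 = 3.0738 mm/d
Over 31 days: 3.0738 × 31 = 95.288 mm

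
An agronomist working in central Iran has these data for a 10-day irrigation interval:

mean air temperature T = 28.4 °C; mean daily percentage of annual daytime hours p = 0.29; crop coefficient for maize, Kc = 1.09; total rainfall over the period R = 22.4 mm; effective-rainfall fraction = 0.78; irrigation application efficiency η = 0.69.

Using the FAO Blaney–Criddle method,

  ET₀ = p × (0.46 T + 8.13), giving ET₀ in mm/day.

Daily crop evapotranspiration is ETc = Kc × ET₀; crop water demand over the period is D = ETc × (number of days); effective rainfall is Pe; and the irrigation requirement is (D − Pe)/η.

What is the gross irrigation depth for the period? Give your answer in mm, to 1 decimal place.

71.8 mm

ET₀ = 0.29 × (0.46 × 28.4 + 8.13) = 0.29 × 21.194 = 6.1463 mm/d
ETc = Kc × ET₀ = 1.09 × 6.1463 = 6.6995 mm/d
Crop demand D = ETc × 10 d = 6.6995 × 10 = 66.995 mm
Pe = 0.78 × 22.4 = 17.472 mm
D − Pe = 66.995 − 17.472 = 49.523 mm
Gross irrigation = 49.523 / 0.69 = 71.772 mm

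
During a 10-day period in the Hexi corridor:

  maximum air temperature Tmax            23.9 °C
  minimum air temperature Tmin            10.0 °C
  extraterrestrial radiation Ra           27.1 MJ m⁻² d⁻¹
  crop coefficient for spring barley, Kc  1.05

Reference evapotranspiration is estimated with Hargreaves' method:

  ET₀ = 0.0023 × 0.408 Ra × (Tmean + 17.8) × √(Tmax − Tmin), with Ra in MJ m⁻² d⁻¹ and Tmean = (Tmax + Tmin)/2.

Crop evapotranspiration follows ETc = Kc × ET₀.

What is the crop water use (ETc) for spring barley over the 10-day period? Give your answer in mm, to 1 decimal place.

34.6 mm

Tmean = (23.9 + 10.0)/2 = 16.95 °C
0.408 Ra = 0.408 × 27.1 = 11.0568 mm/d equivalent
ET₀ = 0.0023 × 11.0568 × (16.95 + 17.8) × √13.9 = 0.0023 × 11.0568 × 34.75 × 3.7283 = 3.2948 mm/d
ETc = Kc × ET₀ = 1.05 × 3.2948 = 3.4595 mm/d
Over 10 days: 3.4595 × 10 = 34.595 mm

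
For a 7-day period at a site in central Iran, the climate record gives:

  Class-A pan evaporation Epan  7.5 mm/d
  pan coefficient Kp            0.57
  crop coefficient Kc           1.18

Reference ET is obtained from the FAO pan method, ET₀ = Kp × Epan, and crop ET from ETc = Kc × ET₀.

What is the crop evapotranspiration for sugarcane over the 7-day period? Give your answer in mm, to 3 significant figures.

35.3 mm

ET₀ = 0.57 × 7.5 = 4.2750 mm/d
ETc = Kc × ET₀ = 1.18 × 4.2750 = 5.0445 mm/d
Over 7 days: 5.0445 × 7 = 35.312 mm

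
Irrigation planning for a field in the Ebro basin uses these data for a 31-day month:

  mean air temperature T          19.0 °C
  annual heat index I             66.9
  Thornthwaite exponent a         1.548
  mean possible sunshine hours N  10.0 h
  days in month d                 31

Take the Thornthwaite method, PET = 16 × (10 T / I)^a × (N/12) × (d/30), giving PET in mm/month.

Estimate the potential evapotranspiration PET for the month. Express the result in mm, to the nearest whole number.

10T/I = 10 × 19.0 / 66.9 = 2.8401
(10T/I)^a = 2.8401^1.548 = 5.0322
Uncorrected PET = 16 × 5.0322 = 80.515 mm
Correction = (N/12)(d/30) = (10.0/12)(31/30) = 0.8611
PET = 80.515 × 0.8611 = 69.331 mm/month

69 mm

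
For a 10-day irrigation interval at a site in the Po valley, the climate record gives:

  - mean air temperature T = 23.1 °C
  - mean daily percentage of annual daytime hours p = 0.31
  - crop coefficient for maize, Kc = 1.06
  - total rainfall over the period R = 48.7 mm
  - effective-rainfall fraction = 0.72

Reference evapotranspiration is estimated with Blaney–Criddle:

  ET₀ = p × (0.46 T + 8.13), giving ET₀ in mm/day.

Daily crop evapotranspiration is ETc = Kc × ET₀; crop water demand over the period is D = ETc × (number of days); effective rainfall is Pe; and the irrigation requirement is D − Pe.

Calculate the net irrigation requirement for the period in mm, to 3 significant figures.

26.6 mm

ET₀ = 0.31 × (0.46 × 23.1 + 8.13) = 0.31 × 18.756 = 5.8144 mm/d
ETc = Kc × ET₀ = 1.06 × 5.8144 = 6.1633 mm/d
Crop demand D = ETc × 10 d = 6.1633 × 10 = 61.633 mm
Pe = 0.72 × 48.7 = 35.064 mm
D − Pe = 61.633 − 35.064 = 26.569 mm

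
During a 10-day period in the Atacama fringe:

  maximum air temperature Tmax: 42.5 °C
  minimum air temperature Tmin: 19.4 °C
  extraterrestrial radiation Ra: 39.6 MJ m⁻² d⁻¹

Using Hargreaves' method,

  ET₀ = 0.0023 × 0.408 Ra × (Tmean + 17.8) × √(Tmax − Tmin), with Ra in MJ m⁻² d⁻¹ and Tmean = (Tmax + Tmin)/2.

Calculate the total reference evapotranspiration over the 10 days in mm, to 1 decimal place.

87.1 mm

Tmean = (42.5 + 19.4)/2 = 30.95 °C
0.408 Ra = 0.408 × 39.6 = 16.1568 mm/d equivalent
ET₀ = 0.0023 × 16.1568 × (30.95 + 17.8) × √23.1 = 0.0023 × 16.1568 × 48.75 × 4.8062 = 8.7068 mm/d
Over 10 days: 8.7068 × 10 = 87.068 mm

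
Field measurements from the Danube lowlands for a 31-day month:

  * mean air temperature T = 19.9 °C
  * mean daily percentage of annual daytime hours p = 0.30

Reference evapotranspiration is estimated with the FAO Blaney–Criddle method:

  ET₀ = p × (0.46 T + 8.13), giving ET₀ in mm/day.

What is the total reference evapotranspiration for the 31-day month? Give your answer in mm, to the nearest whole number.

ET₀ = 0.30 × (0.46 × 19.9 + 8.13) = 0.30 × 17.284 = 5.1852 mm/d
Monthly total = 5.1852 × 31 = 160.741 mm

161 mm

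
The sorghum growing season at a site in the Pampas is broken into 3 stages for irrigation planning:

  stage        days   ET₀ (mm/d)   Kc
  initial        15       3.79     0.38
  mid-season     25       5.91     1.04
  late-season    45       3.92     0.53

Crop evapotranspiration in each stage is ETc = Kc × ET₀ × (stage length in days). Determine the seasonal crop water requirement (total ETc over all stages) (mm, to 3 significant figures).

269 mm

initial: 0.38 × 3.79 × 15 = 21.60 mm
mid-season: 1.04 × 5.91 × 25 = 153.66 mm
late-season: 0.53 × 3.92 × 45 = 93.49 mm
Seasonal total = 268.75 mm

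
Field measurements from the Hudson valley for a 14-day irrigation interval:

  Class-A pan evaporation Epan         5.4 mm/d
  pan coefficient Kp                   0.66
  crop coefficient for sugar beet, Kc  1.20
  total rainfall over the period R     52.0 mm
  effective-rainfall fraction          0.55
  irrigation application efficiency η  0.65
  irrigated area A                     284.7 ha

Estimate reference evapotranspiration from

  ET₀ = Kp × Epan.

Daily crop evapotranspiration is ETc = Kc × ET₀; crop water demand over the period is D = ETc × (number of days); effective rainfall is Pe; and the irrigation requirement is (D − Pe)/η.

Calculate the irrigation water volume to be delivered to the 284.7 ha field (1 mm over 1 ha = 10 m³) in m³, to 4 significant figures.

137000 m³

ET₀ = 0.66 × 5.4 = 3.5640 mm/d
ETc = Kc × ET₀ = 1.20 × 3.5640 = 4.2768 mm/d
Crop demand D = ETc × 14 d = 4.2768 × 14 = 59.875 mm
Pe = 0.55 × 52.0 = 28.600 mm
D − Pe = 59.875 − 28.600 = 31.275 mm
Gross irrigation = 31.275 / 0.65 = 48.115 mm
Volume = 48.115 mm × 284.7 ha × 10 = 136983.4 m³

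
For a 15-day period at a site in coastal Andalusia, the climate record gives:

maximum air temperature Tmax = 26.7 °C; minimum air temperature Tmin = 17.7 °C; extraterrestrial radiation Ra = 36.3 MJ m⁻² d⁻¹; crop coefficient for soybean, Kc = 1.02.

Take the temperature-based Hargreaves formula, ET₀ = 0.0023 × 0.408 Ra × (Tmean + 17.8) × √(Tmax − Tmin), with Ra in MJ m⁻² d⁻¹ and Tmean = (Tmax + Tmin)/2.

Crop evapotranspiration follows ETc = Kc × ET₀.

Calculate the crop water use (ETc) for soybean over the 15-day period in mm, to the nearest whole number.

63 mm

Tmean = (26.7 + 17.7)/2 = 22.20 °C
0.408 Ra = 0.408 × 36.3 = 14.8104 mm/d equivalent
ET₀ = 0.0023 × 14.8104 × (22.20 + 17.8) × √9.0 = 0.0023 × 14.8104 × 40.00 × 3.0000 = 4.0877 mm/d
ETc = Kc × ET₀ = 1.02 × 4.0877 = 4.1695 mm/d
Over 15 days: 4.1695 × 15 = 62.543 mm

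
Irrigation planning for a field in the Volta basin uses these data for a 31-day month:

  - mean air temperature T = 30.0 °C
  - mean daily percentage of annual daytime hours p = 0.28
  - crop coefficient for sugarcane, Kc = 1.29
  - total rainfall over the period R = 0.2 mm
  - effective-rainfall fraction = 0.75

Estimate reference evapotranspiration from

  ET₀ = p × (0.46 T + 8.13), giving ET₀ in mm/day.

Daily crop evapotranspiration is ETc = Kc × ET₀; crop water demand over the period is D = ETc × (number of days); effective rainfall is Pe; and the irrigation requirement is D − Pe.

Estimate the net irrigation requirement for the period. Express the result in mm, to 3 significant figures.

245 mm

ET₀ = 0.28 × (0.46 × 30.0 + 8.13) = 0.28 × 21.930 = 6.1404 mm/d
ETc = Kc × ET₀ = 1.29 × 6.1404 = 7.9211 mm/d
Crop demand D = ETc × 31 d = 7.9211 × 31 = 245.554 mm
Pe = 0.75 × 0.2 = 0.150 mm
D − Pe = 245.554 − 0.150 = 245.404 mm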